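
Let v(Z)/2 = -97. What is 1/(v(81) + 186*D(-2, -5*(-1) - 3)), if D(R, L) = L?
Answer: 1/178 ≈ 0.0056180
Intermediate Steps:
v(Z) = -194 (v(Z) = 2*(-97) = -194)
1/(v(81) + 186*D(-2, -5*(-1) - 3)) = 1/(-194 + 186*(-5*(-1) - 3)) = 1/(-194 + 186*(5 - 3)) = 1/(-194 + 186*2) = 1/(-194 + 372) = 1/178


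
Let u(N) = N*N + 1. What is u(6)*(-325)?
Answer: -12025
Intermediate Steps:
u(N) = 1 + N² (u(N) = N² + 1 = 1 + N²)
u(6)*(-325) = (1 + 6²)*(-325) = (1 + 36)*(-325) = 37*(-325) = -12025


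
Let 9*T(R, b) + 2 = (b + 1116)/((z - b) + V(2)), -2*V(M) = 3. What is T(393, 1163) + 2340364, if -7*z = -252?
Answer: 5282200540/2257 ≈ 2.3404e+6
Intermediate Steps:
z = 36 (z = -1/7*(-252) = 36)
V(M) = -3/2 (V(M) = -1/2*3 = -3/2)
T(R, b) = -2/9 + (1116 + b)/(9*(69/2 - b)) (T(R, b) = -2/9 + ((b + 1116)/((36 - b) - 3/2))/9 = -2/9 + ((1116 + b)/(69/2 - b))/9 = -2/9 + (1116 + b)/(9*(69/2 - b)))
T(393, 1163) + 2340364 = 2*(-349 - 1*1163)/(3*(-69 + 2*1163)) + 2340364 = 2*(-349 - 1163)/(3*(-69 + 2326)) + 2340364 = (2/3)*(-1512)/2257 + 2340364 = (2/3)*(1/2257)*(-1512) + 2340364 = -1008/2257 + 2340364 = 5282200540/2257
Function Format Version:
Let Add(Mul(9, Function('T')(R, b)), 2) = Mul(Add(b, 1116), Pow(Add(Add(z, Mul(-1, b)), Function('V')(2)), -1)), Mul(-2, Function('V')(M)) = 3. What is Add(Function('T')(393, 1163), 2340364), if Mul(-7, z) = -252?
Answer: Rational(5282200540, 2257) ≈ 2.3404e+6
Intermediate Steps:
z = 36 (z = Mul(Rational(-1, 7), -252) = 36)
Function('V')(M) = Rational(-3, 2) (Function('V')(M) = Mul(Rational(-1, 2), 3) = Rational(-3, 2))
Function('T')(R, b) = Add(Rational(-2, 9), Mul(Rational(1, 9), Pow(Add(Rational(69, 2), Mul(-1, b)), -1), Add(1116, b))) (Function('T')(R, b) = Add(Rational(-2, 9), Mul(Rational(1, 9), Mul(Add(b, 1116), Pow(Add(Add(36, Mul(-1, b)), Rational(-3, 2)), -1)))) = Add(Rational(-2, 9), Mul(Rational(1, 9), Mul(Add(1116, b), Pow(Add(Rational(69, 2), Mul(-1, b)), -1)))) = Add(Rational(-2, 9), Mul(Rational(1, 9), Mul(Pow(Add(Rational(69, 2), Mul(-1, b)), -1), Add(1116, b)))) = Add(Rational(-2, 9), Mul(Rational(1, 9), Pow(Add(Rational(69, 2), Mul(-1, b)), -1), Add(1116, b))))
Add(Function('T')(393, 1163), 2340364) = Add(Mul(Rational(2, 3), Pow(Add(-69, Mul(2, 1163)), -1), Add(-349, Mul(-1, 1163))), 2340364) = Add(Mul(Rational(2, 3), Pow(Add(-69, 2326), -1), Add(-349, -1163)), 2340364) = Add(Mul(Rational(2, 3), Pow(2257, -1), -1512), 2340364) = Add(Mul(Rational(2, 3), Rational(1, 2257), -1512), 2340364) = Add(Rational(-1008, 2257), 2340364) = Rational(5282200540, 2257)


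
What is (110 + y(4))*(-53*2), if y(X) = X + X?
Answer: -12508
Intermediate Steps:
y(X) = 2*X
(110 + y(4))*(-53*2) = (110 + 2*4)*(-53*2) = (110 + 8)*(-106) = 118*(-106) = -12508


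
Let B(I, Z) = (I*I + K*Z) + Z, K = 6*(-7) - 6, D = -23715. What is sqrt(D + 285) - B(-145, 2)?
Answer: -20931 + I*sqrt(23430) ≈ -20931.0 + 153.07*I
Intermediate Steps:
K = -48 (K = -42 - 6 = -48)
B(I, Z) = I**2 - 47*Z (B(I, Z) = (I*I - 48*Z) + Z = (I**2 - 48*Z) + Z = I**2 - 47*Z)
sqrt(D + 285) - B(-145, 2) = sqrt(-23715 + 285) - ((-145)**2 - 47*2) = sqrt(-23430) - (21025 - 94) = I*sqrt(23430) - 1*20931 = I*sqrt(23430) - 20931 = -20931 + I*sqrt(23430)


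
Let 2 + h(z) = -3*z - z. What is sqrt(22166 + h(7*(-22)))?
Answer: 2*sqrt(5695) ≈ 150.93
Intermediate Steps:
h(z) = -2 - 4*z (h(z) = -2 + (-3*z - z) = -2 - 4*z)
sqrt(22166 + h(7*(-22))) = sqrt(22166 + (-2 - 28*(-22))) = sqrt(22166 + (-2 - 4*(-154))) = sqrt(22166 + (-2 + 616)) = sqrt(22166 + 614) = sqrt(22780) = 2*sqrt(5695)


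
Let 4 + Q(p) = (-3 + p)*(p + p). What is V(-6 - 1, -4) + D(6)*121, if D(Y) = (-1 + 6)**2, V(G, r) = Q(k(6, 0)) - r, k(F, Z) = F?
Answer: 3061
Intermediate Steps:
Q(p) = -4 + 2*p*(-3 + p) (Q(p) = -4 + (-3 + p)*(p + p) = -4 + (-3 + p)*(2*p) = -4 + 2*p*(-3 + p))
V(G, r) = 32 - r (V(G, r) = (-4 - 6*6 + 2*6**2) - r = (-4 - 36 + 2*36) - r = (-4 - 36 + 72) - r = 32 - r)
D(Y) = 25 (D(Y) = 5**2 = 25)
V(-6 - 1, -4) + D(6)*121 = (32 - 1*(-4)) + 25*121 = (32 + 4) + 3025 = 36 + 3025 = 3061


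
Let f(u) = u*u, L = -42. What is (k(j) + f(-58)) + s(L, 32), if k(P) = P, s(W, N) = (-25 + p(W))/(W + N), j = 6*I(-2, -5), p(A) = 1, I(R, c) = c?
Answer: 16682/5 ≈ 3336.4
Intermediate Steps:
j = -30 (j = 6*(-5) = -30)
f(u) = u²
s(W, N) = -24/(N + W) (s(W, N) = (-25 + 1)/(W + N) = -24/(N + W))
(k(j) + f(-58)) + s(L, 32) = (-30 + (-58)²) - 24/(32 - 42) = (-30 + 3364) - 24/(-10) = 3334 - 24*(-⅒) = 3334 + 12/5 = 16682/5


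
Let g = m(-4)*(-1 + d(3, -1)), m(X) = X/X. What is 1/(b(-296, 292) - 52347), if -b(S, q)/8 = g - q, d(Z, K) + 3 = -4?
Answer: -1/49947 ≈ -2.0021e-5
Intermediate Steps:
m(X) = 1
d(Z, K) = -7 (d(Z, K) = -3 - 4 = -7)
g = -8 (g = 1*(-1 - 7) = 1*(-8) = -8)
b(S, q) = 64 + 8*q (b(S, q) = -8*(-8 - q) = 64 + 8*q)
1/(b(-296, 292) - 52347) = 1/((64 + 8*292) - 52347) = 1/((64 + 2336) - 52347) = 1/(2400 - 52347) = 1/(-49947) = -1/49947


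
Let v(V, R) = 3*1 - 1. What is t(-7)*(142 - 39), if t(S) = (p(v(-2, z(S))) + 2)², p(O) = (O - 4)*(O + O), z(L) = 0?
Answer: 3708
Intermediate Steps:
v(V, R) = 2 (v(V, R) = 3 - 1 = 2)
p(O) = 2*O*(-4 + O) (p(O) = (-4 + O)*(2*O) = 2*O*(-4 + O))
t(S) = 36 (t(S) = (2*2*(-4 + 2) + 2)² = (2*2*(-2) + 2)² = (-8 + 2)² = (-6)² = 36)
t(-7)*(142 - 39) = 36*(142 - 39) = 36*103 = 3708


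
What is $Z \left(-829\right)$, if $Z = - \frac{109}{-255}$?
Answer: $- \frac{90361}{255} \approx -354.36$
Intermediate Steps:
$Z = \frac{109}{255}$ ($Z = \left(-109\right) \left(- \frac{1}{255}\right) = \frac{109}{255} \approx 0.42745$)
$Z \left(-829\right) = \frac{109}{255} \left(-829\right) = - \frac{90361}{255}$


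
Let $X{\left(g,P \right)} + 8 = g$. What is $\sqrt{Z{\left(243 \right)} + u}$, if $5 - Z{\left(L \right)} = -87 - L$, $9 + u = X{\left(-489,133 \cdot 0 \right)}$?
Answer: $3 i \sqrt{19} \approx 13.077 i$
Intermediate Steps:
$X{\left(g,P \right)} = -8 + g$
$u = -506$ ($u = -9 - 497 = -506$)
$Z{\left(L \right)} = 92 + L$ ($Z{\left(L \right)} = 5 - \left(-87 - L\right) = 5 + \left(87 + L\right) = 92 + L$)
$\sqrt{Z{\left(243 \right)} + u} = \sqrt{\left(92 + 243\right) - 506} = \sqrt{335 - 506} = \sqrt{-171} = 3 i \sqrt{19}$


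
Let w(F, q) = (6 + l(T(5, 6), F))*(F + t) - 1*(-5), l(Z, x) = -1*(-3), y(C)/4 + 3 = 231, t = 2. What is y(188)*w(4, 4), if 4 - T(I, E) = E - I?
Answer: 53808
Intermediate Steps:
y(C) = 912 (y(C) = -12 + 4*231 = -12 + 924 = 912)
T(I, E) = 4 + I - E (T(I, E) = 4 - (E - I) = 4 + (I - E) = 4 + I - E)
l(Z, x) = 3
w(F, q) = 23 + 9*F (w(F, q) = (6 + 3)*(F + 2) - 1*(-5) = 9*(2 + F) + 5 = (18 + 9*F) + 5 = 23 + 9*F)
y(188)*w(4, 4) = 912*(23 + 9*4) = 912*(23 + 36) = 912*59 = 53808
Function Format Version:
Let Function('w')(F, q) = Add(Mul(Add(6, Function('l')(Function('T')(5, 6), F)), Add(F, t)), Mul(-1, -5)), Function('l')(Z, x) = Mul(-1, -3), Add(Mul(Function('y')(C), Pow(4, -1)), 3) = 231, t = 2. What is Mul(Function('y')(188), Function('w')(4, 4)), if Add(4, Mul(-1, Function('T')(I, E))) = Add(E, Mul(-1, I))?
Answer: 53808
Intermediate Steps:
Function('y')(C) = 912 (Function('y')(C) = Add(-12, Mul(4, 231)) = Add(-12, 924) = 912)
Function('T')(I, E) = Add(4, I, Mul(-1, E)) (Function('T')(I, E) = Add(4, Mul(-1, Add(E, Mul(-1, I)))) = Add(4, Add(I, Mul(-1, E))) = Add(4, I, Mul(-1, E)))
Function('l')(Z, x) = 3
Function('w')(F, q) = Add(23, Mul(9, F)) (Function('w')(F, q) = Add(Mul(Add(6, 3), Add(F, 2)), Mul(-1, -5)) = Add(Mul(9, Add(2, F)), 5) = Add(Add(18, Mul(9, F)), 5) = Add(23, Mul(9, F)))
Mul(Function('y')(188), Function('w')(4, 4)) = Mul(912, Add(23, Mul(9, 4))) = Mul(912, Add(23, 36)) = Mul(912, 59) = 53808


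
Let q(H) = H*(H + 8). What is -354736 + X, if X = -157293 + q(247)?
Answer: -449044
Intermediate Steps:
q(H) = H*(8 + H)
X = -94308 (X = -157293 + 247*(8 + 247) = -157293 + 247*255 = -157293 + 62985 = -94308)
-354736 + X = -354736 - 94308 = -449044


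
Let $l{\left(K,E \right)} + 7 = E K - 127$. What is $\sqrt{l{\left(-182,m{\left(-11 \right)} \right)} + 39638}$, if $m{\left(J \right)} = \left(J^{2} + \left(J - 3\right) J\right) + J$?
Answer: $4 i \sqrt{534} \approx 92.434 i$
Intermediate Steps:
$m{\left(J \right)} = J + J^{2} + J \left(-3 + J\right)$ ($m{\left(J \right)} = \left(J^{2} + \left(-3 + J\right) J\right) + J = \left(J^{2} + J \left(-3 + J\right)\right) + J = J + J^{2} + J \left(-3 + J\right)$)
$l{\left(K,E \right)} = -134 + E K$ ($l{\left(K,E \right)} = -7 + \left(E K - 127\right) = -7 + \left(-127 + E K\right) = -134 + E K$)
$\sqrt{l{\left(-182,m{\left(-11 \right)} \right)} + 39638} = \sqrt{\left(-134 + 2 \left(-11\right) \left(-1 - 11\right) \left(-182\right)\right) + 39638} = \sqrt{\left(-134 + 2 \left(-11\right) \left(-12\right) \left(-182\right)\right) + 39638} = \sqrt{\left(-134 + 264 \left(-182\right)\right) + 39638} = \sqrt{\left(-134 - 48048\right) + 39638} = \sqrt{-48182 + 39638} = \sqrt{-8544} = 4 i \sqrt{534}$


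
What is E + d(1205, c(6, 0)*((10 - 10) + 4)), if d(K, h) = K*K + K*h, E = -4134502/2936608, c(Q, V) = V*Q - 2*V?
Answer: 2132012048349/1468304 ≈ 1.4520e+6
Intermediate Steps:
c(Q, V) = -2*V + Q*V (c(Q, V) = Q*V - 2*V = -2*V + Q*V)
E = -2067251/1468304 (E = -4134502*1/2936608 = -2067251/1468304 ≈ -1.4079)
d(K, h) = K² + K*h
E + d(1205, c(6, 0)*((10 - 10) + 4)) = -2067251/1468304 + 1205*(1205 + (0*(-2 + 6))*((10 - 10) + 4)) = -2067251/1468304 + 1205*(1205 + (0*4)*(0 + 4)) = -2067251/1468304 + 1205*(1205 + 0*4) = -2067251/1468304 + 1205*(1205 + 0) = -2067251/1468304 + 1205*1205 = -2067251/1468304 + 1452025 = 2132012048349/1468304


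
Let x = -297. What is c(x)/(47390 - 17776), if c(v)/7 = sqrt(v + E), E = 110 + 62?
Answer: 35*I*sqrt(5)/29614 ≈ 0.0026428*I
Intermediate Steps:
E = 172
c(v) = 7*sqrt(172 + v) (c(v) = 7*sqrt(v + 172) = 7*sqrt(172 + v))
c(x)/(47390 - 17776) = (7*sqrt(172 - 297))/(47390 - 17776) = (7*sqrt(-125))/29614 = (7*(5*I*sqrt(5)))*(1/29614) = (35*I*sqrt(5))*(1/29614) = 35*I*sqrt(5)/29614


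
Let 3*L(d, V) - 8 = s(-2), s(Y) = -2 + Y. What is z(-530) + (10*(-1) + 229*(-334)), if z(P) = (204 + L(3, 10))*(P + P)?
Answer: -882448/3 ≈ -2.9415e+5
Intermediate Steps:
L(d, V) = 4/3 (L(d, V) = 8/3 + (-2 - 2)/3 = 8/3 + (⅓)*(-4) = 8/3 - 4/3 = 4/3)
z(P) = 1232*P/3 (z(P) = (204 + 4/3)*(P + P) = 616*(2*P)/3 = 1232*P/3)
z(-530) + (10*(-1) + 229*(-334)) = (1232/3)*(-530) + (10*(-1) + 229*(-334)) = -652960/3 + (-10 - 76486) = -652960/3 - 76496 = -882448/3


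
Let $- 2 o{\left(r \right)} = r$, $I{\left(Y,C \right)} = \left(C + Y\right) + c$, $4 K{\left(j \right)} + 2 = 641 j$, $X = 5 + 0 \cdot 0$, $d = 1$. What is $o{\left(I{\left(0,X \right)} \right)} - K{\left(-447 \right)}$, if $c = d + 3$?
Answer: $\frac{286511}{4} \approx 71628.0$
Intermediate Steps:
$c = 4$ ($c = 1 + 3 = 4$)
$X = 5$ ($X = 5 + 0 = 5$)
$K{\left(j \right)} = - \frac{1}{2} + \frac{641 j}{4}$
$I{\left(Y,C \right)} = 4 + C + Y$ ($I{\left(Y,C \right)} = \left(C + Y\right) + 4 = 4 + C + Y$)
$o{\left(r \right)} = - \frac{r}{2}$
$o{\left(I{\left(0,X \right)} \right)} - K{\left(-447 \right)} = - \frac{4 + 5 + 0}{2} - \left(- \frac{1}{2} + \frac{641}{4} \left(-447\right)\right) = \left(- \frac{1}{2}\right) 9 - \left(- \frac{1}{2} - \frac{286527}{4}\right) = - \frac{9}{2} - - \frac{286529}{4} = - \frac{9}{2} + \frac{286529}{4} = \frac{286511}{4}$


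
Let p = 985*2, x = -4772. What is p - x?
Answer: 6742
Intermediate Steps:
p = 1970
p - x = 1970 - 1*(-4772) = 1970 + 4772 = 6742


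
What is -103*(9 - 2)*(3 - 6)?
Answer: 2163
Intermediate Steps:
-103*(9 - 2)*(3 - 6) = -721*(-3) = -103*(-21) = 2163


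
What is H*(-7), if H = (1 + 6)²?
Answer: -343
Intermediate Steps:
H = 49 (H = 7² = 49)
H*(-7) = 49*(-7) = -343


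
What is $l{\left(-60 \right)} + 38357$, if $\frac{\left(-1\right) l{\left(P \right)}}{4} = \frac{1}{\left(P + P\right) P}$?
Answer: $\frac{69042599}{1800} \approx 38357.0$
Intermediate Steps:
$l{\left(P \right)} = - \frac{2}{P^{2}}$ ($l{\left(P \right)} = - 4 \frac{1}{\left(P + P\right) P} = - 4 \frac{1}{2 P P} = - 4 \frac{\frac{1}{2} \frac{1}{P}}{P} = - 4 \frac{1}{2 P^{2}} = - \frac{2}{P^{2}}$)
$l{\left(-60 \right)} + 38357 = - \frac{2}{3600} + 38357 = \left(-2\right) \frac{1}{3600} + 38357 = - \frac{1}{1800} + 38357 = \frac{69042599}{1800}$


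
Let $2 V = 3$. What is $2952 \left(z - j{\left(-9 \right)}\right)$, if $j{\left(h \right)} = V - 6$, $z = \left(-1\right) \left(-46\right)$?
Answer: $149076$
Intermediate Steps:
$z = 46$
$V = \frac{3}{2}$ ($V = \frac{1}{2} \cdot 3 = \frac{3}{2} \approx 1.5$)
$j{\left(h \right)} = - \frac{9}{2}$ ($j{\left(h \right)} = \frac{3}{2} - 6 = - \frac{9}{2}$)
$2952 \left(z - j{\left(-9 \right)}\right) = 2952 \left(46 - - \frac{9}{2}\right) = 2952 \left(46 + \frac{9}{2}\right) = 2952 \cdot \frac{101}{2} = 149076$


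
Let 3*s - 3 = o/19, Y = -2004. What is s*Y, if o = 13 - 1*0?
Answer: -46760/19 ≈ -2461.1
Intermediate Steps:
o = 13 (o = 13 + 0 = 13)
s = 70/57 (s = 1 + (13/19)/3 = 1 + (13*(1/19))/3 = 1 + (⅓)*(13/19) = 1 + 13/57 = 70/57 ≈ 1.2281)
s*Y = (70/57)*(-2004) = -46760/19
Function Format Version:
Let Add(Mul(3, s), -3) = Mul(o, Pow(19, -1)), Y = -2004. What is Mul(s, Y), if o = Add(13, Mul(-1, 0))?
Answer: Rational(-46760, 19) ≈ -2461.1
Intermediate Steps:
o = 13 (o = Add(13, 0) = 13)
s = Rational(70, 57) (s = Add(1, Mul(Rational(1, 3), Mul(13, Pow(19, -1)))) = Add(1, Mul(Rational(1, 3), Mul(13, Rational(1, 19)))) = Add(1, Mul(Rational(1, 3), Rational(13, 19))) = Add(1, Rational(13, 57)) = Rational(70, 57) ≈ 1.2281)
Mul(s, Y) = Mul(Rational(70, 57), -2004) = Rational(-46760, 19)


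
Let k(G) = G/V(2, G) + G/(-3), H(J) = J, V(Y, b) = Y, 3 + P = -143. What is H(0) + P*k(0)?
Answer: 0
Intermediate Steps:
P = -146 (P = -3 - 143 = -146)
k(G) = G/6 (k(G) = G/2 + G/(-3) = G*(1/2) + G*(-1/3) = G/2 - G/3 = G/6)
H(0) + P*k(0) = 0 - 73*0/3 = 0 - 146*0 = 0 + 0 = 0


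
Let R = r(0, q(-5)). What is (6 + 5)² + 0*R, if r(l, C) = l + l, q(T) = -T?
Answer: 121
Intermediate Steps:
r(l, C) = 2*l
R = 0 (R = 2*0 = 0)
(6 + 5)² + 0*R = (6 + 5)² + 0*0 = 11² + 0 = 121 + 0 = 121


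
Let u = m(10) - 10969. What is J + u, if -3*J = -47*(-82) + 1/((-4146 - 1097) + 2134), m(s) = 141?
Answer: -112974841/9327 ≈ -12113.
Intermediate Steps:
u = -10828 (u = 141 - 10969 = -10828)
J = -11982085/9327 (J = -(-47*(-82) + 1/((-4146 - 1097) + 2134))/3 = -(3854 + 1/(-5243 + 2134))/3 = -(3854 + 1/(-3109))/3 = -(3854 - 1/3109)/3 = -1/3*11982085/3109 = -11982085/9327 ≈ -1284.7)
J + u = -11982085/9327 - 10828 = -112974841/9327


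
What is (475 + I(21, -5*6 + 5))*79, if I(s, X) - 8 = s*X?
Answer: -3318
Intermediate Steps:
I(s, X) = 8 + X*s (I(s, X) = 8 + s*X = 8 + X*s)
(475 + I(21, -5*6 + 5))*79 = (475 + (8 + (-5*6 + 5)*21))*79 = (475 + (8 + (-30 + 5)*21))*79 = (475 + (8 - 25*21))*79 = (475 + (8 - 525))*79 = (475 - 517)*79 = -42*79 = -3318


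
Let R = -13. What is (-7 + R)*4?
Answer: -80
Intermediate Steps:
(-7 + R)*4 = (-7 - 13)*4 = -20*4 = -80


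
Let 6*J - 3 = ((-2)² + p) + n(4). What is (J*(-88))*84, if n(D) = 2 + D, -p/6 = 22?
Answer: 146608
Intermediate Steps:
p = -132 (p = -6*22 = -132)
J = -119/6 (J = ½ + (((-2)² - 132) + (2 + 4))/6 = ½ + ((4 - 132) + 6)/6 = ½ + (-128 + 6)/6 = ½ + (⅙)*(-122) = ½ - 61/3 = -119/6 ≈ -19.833)
(J*(-88))*84 = -119/6*(-88)*84 = (5236/3)*84 = 146608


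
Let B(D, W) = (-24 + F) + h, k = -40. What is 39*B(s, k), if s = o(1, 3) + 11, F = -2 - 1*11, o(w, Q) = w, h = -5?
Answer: -1638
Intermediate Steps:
F = -13 (F = -2 - 11 = -13)
s = 12 (s = 1 + 11 = 12)
B(D, W) = -42 (B(D, W) = (-24 - 13) - 5 = -37 - 5 = -42)
39*B(s, k) = 39*(-42) = -1638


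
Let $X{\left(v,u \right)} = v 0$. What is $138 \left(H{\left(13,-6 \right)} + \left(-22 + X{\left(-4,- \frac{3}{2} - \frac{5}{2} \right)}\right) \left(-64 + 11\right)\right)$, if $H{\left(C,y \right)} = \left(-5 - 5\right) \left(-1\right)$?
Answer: $162288$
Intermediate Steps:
$X{\left(v,u \right)} = 0$
$H{\left(C,y \right)} = 10$ ($H{\left(C,y \right)} = \left(-10\right) \left(-1\right) = 10$)
$138 \left(H{\left(13,-6 \right)} + \left(-22 + X{\left(-4,- \frac{3}{2} - \frac{5}{2} \right)}\right) \left(-64 + 11\right)\right) = 138 \left(10 + \left(-22 + 0\right) \left(-64 + 11\right)\right) = 138 \left(10 - -1166\right) = 138 \left(10 + 1166\right) = 138 \cdot 1176 = 162288$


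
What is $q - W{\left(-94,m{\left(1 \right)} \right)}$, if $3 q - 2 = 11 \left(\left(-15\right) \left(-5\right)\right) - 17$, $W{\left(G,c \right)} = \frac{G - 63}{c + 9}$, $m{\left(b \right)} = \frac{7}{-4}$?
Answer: $\frac{8458}{29} \approx 291.66$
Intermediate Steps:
$m{\left(b \right)} = - \frac{7}{4}$ ($m{\left(b \right)} = 7 \left(- \frac{1}{4}\right) = - \frac{7}{4}$)
$W{\left(G,c \right)} = \frac{-63 + G}{9 + c}$
$q = 270$ ($q = \frac{2}{3} + \frac{11 \left(\left(-15\right) \left(-5\right)\right) - 17}{3} = \frac{2}{3} + \frac{11 \cdot 75 - 17}{3} = \frac{2}{3} + \frac{825 - 17}{3} = \frac{2}{3} + \frac{1}{3} \cdot 808 = \frac{2}{3} + \frac{808}{3} = 270$)
$q - W{\left(-94,m{\left(1 \right)} \right)} = 270 - \frac{-63 - 94}{9 - \frac{7}{4}} = 270 - \frac{1}{\frac{29}{4}} \left(-157\right) = 270 - \frac{4}{29} \left(-157\right) = 270 - - \frac{628}{29} = 270 + \frac{628}{29} = \frac{8458}{29}$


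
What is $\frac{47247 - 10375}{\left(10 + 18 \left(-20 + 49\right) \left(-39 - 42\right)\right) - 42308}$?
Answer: $- \frac{9218}{21145} \approx -0.43594$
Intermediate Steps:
$\frac{47247 - 10375}{\left(10 + 18 \left(-20 + 49\right) \left(-39 - 42\right)\right) - 42308} = \frac{36872}{\left(10 + 18 \cdot 29 \left(-81\right)\right) - 42308} = \frac{36872}{\left(10 + 18 \left(-2349\right)\right) - 42308} = \frac{36872}{\left(10 - 42282\right) - 42308} = \frac{36872}{-42272 - 42308} = \frac{36872}{-84580} = 36872 \left(- \frac{1}{84580}\right) = - \frac{9218}{21145}$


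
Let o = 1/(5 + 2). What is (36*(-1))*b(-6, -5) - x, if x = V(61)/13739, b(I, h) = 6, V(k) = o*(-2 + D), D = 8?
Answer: -20773374/96173 ≈ -216.00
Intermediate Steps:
o = 1/7 ≈ 0.14286
V(k) = 6/7 (V(k) = (-2 + 8)/7 = (1/7)*6 = 6/7)
x = 6/96173 (x = (6/7)/13739 = (6/7)*(1/13739) = 6/96173 ≈ 6.2388e-5)
(36*(-1))*b(-6, -5) - x = (36*(-1))*6 - 1*6/96173 = -36*6 - 6/96173 = -216 - 6/96173 = -20773374/96173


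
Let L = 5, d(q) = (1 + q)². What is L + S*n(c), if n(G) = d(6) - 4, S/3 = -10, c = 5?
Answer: -1345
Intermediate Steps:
S = -30 (S = 3*(-10) = -30)
n(G) = 45 (n(G) = (1 + 6)² - 4 = 7² - 4 = 49 - 4 = 45)
L + S*n(c) = 5 - 30*45 = 5 - 1350 = -1345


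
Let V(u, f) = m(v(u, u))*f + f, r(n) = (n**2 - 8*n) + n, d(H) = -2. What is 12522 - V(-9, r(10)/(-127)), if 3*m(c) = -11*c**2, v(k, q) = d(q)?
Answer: 1589884/127 ≈ 12519.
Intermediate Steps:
v(k, q) = -2
r(n) = n**2 - 7*n
m(c) = -11*c**2/3 (m(c) = (-11*c**2)/3 = -11*c**2/3)
V(u, f) = -41*f/3 (V(u, f) = (-11/3*(-2)**2)*f + f = (-11/3*4)*f + f = -44*f/3 + f = -41*f/3)
12522 - V(-9, r(10)/(-127)) = 12522 - (-41)*(10*(-7 + 10))/(-127)/3 = 12522 - (-41)*(10*3)*(-1/127)/3 = 12522 - (-41)*30*(-1/127)/3 = 12522 - (-41)*(-30)/(3*127) = 12522 - 1*410/127 = 12522 - 410/127 = 1589884/127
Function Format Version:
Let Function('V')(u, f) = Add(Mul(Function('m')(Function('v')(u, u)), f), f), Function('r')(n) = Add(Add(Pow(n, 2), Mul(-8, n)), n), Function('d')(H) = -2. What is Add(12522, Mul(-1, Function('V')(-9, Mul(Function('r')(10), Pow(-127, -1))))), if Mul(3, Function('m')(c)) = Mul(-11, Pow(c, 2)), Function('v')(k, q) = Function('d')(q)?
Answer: Rational(1589884, 127) ≈ 12519.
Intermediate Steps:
Function('v')(k, q) = -2
Function('r')(n) = Add(Pow(n, 2), Mul(-7, n))
Function('m')(c) = Mul(Rational(-11, 3), Pow(c, 2)) (Function('m')(c) = Mul(Rational(1, 3), Mul(-11, Pow(c, 2))) = Mul(Rational(-11, 3), Pow(c, 2)))
Function('V')(u, f) = Mul(Rational(-41, 3), f) (Function('V')(u, f) = Add(Mul(Mul(Rational(-11, 3), Pow(-2, 2)), f), f) = Add(Mul(Mul(Rational(-11, 3), 4), f), f) = Add(Mul(Rational(-44, 3), f), f) = Mul(Rational(-41, 3), f))
Add(12522, Mul(-1, Function('V')(-9, Mul(Function('r')(10), Pow(-127, -1))))) = Add(12522, Mul(-1, Mul(Rational(-41, 3), Mul(Mul(10, Add(-7, 10)), Pow(-127, -1))))) = Add(12522, Mul(-1, Mul(Rational(-41, 3), Mul(Mul(10, 3), Rational(-1, 127))))) = Add(12522, Mul(-1, Mul(Rational(-41, 3), Mul(30, Rational(-1, 127))))) = Add(12522, Mul(-1, Mul(Rational(-41, 3), Rational(-30, 127)))) = Add(12522, Mul(-1, Rational(410, 127))) = Add(12522, Rational(-410, 127)) = Rational(1589884, 127)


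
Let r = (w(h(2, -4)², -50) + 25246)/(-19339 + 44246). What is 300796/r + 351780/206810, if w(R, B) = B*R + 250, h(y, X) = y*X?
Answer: 38735326338905/115275894 ≈ 3.3602e+5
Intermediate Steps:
h(y, X) = X*y
w(R, B) = 250 + B*R
r = 22296/24907 (r = ((250 - 50*(-4*2)²) + 25246)/(-19339 + 44246) = ((250 - 50*(-8)²) + 25246)/24907 = ((250 - 50*64) + 25246)*(1/24907) = ((250 - 3200) + 25246)*(1/24907) = (-2950 + 25246)*(1/24907) = 22296*(1/24907) = 22296/24907 ≈ 0.89517)
300796/r + 351780/206810 = 300796/(22296/24907) + 351780/206810 = 300796*(24907/22296) + 351780*(1/206810) = 1872981493/5574 + 35178/20681 = 38735326338905/115275894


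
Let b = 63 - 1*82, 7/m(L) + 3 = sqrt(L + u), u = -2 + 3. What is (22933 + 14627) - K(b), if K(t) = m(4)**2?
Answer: 300137/8 - 147*sqrt(5)/8 ≈ 37476.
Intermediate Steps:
u = 1
m(L) = 7/(-3 + sqrt(1 + L)) (m(L) = 7/(-3 + sqrt(L + 1)) = 7/(-3 + sqrt(1 + L)))
b = -19 (b = 63 - 82 = -19)
K(t) = 49/(-3 + sqrt(5))**2 (K(t) = (7/(-3 + sqrt(1 + 4)))**2 = (7/(-3 + sqrt(5)))**2 = 49/(-3 + sqrt(5))**2)
(22933 + 14627) - K(b) = (22933 + 14627) - 49/(3 - sqrt(5))**2 = 37560 - 49/(3 - sqrt(5))**2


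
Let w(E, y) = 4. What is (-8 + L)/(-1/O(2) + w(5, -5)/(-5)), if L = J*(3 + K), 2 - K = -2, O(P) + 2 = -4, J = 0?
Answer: 240/19 ≈ 12.632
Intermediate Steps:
O(P) = -6 (O(P) = -2 - 4 = -6)
K = 4 (K = 2 - 1*(-2) = 2 + 2 = 4)
L = 0 (L = 0*(3 + 4) = 0*7 = 0)
(-8 + L)/(-1/O(2) + w(5, -5)/(-5)) = (-8 + 0)/(-1/(-6) + 4/(-5)) = -8/(-1*(-1/6) + 4*(-1/5)) = -8/(1/6 - 4/5) = -8/(-19/30) = -30/19*(-8) = 240/19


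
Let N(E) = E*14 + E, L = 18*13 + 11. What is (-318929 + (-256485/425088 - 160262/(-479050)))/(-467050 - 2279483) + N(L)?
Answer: 342581831362245765299/93216600540835200 ≈ 3675.1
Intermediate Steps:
L = 245 (L = 234 + 11 = 245)
N(E) = 15*E (N(E) = 14*E + E = 15*E)
(-318929 + (-256485/425088 - 160262/(-479050)))/(-467050 - 2279483) + N(L) = (-318929 + (-256485/425088 - 160262/(-479050)))/(-467050 - 2279483) + 15*245 = (-318929 + (-256485*1/425088 - 160262*(-1/479050)))/(-2746533) + 3675 = (-318929 + (-85495/141696 + 80131/239525))*(-1/2746533) + 3675 = (-318929 - 9123947699/33939734400)*(-1/2746533) + 3675 = -10824374676405299/33939734400*(-1/2746533) + 3675 = 10824374676405299/93216600540835200 + 3675 = 342581831362245765299/93216600540835200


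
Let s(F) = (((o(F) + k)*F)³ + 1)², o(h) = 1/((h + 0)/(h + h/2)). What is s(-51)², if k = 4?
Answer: 971749344531120811402642118209441/4096 ≈ 2.3724e+29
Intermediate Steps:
o(h) = 3/2 (o(h) = 1/(h/(h + h*(½))) = 1/(h/(h + h/2)) = 1/(h/((3*h/2))) = 1/(h*(2/(3*h))) = 1/(⅔) = 3/2)
s(F) = (1 + 1331*F³/8)² (s(F) = (((3/2 + 4)*F)³ + 1)² = ((11*F/2)³ + 1)² = (1331*F³/8 + 1)² = (1 + 1331*F³/8)²)
s(-51)² = ((8 + 1331*(-51)³)²/64)² = ((8 + 1331*(-132651))²/64)² = ((8 - 176558481)²/64)² = ((1/64)*(-176558473)²)² = ((1/64)*31172894388091729)² = (31172894388091729/64)² = 971749344531120811402642118209441/4096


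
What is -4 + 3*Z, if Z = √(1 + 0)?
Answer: -1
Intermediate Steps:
Z = 1 (Z = √1 = 1)
-4 + 3*Z = -4 + 3*1 = -4 + 3 = -1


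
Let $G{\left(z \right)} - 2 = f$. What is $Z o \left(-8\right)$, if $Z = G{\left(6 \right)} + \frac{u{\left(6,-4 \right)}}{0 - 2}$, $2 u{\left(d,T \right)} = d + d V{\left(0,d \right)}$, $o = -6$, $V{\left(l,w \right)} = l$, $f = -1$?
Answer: $-24$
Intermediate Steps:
$G{\left(z \right)} = 1$ ($G{\left(z \right)} = 2 - 1 = 1$)
$u{\left(d,T \right)} = \frac{d}{2}$ ($u{\left(d,T \right)} = \frac{d + d 0}{2} = \frac{d + 0}{2} = \frac{d}{2}$)
$Z = - \frac{1}{2}$ ($Z = 1 + \frac{\frac{1}{2} \cdot 6}{0 - 2} = 1 + \frac{1}{-2} \cdot 3 = 1 - \frac{3}{2} = - \frac{1}{2} \approx -0.5$)
$Z o \left(-8\right) = \left(- \frac{1}{2}\right) \left(-6\right) \left(-8\right) = 3 \left(-8\right) = -24$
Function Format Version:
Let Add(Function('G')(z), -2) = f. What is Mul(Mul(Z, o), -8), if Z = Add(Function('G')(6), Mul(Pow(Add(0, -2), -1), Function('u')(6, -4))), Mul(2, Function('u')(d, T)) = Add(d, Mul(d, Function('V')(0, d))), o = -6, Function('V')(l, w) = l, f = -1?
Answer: -24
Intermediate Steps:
Function('G')(z) = 1 (Function('G')(z) = Add(2, -1) = 1)
Function('u')(d, T) = Mul(Rational(1, 2), d) (Function('u')(d, T) = Mul(Rational(1, 2), Add(d, Mul(d, 0))) = Mul(Rational(1, 2), Add(d, 0)) = Mul(Rational(1, 2), d))
Z = Rational(-1, 2) (Z = Add(1, Mul(Pow(Add(0, -2), -1), Mul(Rational(1, 2), 6))) = Add(1, Mul(Pow(-2, -1), 3)) = Add(1, Mul(Rational(-1, 2), 3)) = Add(1, Rational(-3, 2)) = Rational(-1, 2) ≈ -0.50000)
Mul(Mul(Z, o), -8) = Mul(Mul(Rational(-1, 2), -6), -8) = Mul(3, -8) = -24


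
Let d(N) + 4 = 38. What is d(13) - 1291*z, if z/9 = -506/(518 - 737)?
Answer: -1957256/73 ≈ -26812.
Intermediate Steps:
d(N) = 34 (d(N) = -4 + 38 = 34)
z = 1518/73 (z = 9*(-506/(518 - 737)) = 9*(-506/(-219)) = 9*(-506*(-1/219)) = 9*(506/219) = 1518/73 ≈ 20.795)
d(13) - 1291*z = 34 - 1291*1518/73 = 34 - 1959738/73 = -1957256/73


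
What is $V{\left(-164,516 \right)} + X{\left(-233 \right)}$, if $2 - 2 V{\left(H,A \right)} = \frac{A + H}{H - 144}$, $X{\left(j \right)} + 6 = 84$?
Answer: $\frac{557}{7} \approx 79.571$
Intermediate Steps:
$X{\left(j \right)} = 78$ ($X{\left(j \right)} = -6 + 84 = 78$)
$V{\left(H,A \right)} = 1 - \frac{A + H}{2 \left(-144 + H\right)}$ ($V{\left(H,A \right)} = 1 - \frac{\left(A + H\right) \frac{1}{H - 144}}{2} = 1 - \frac{\left(A + H\right) \frac{1}{-144 + H}}{2} = 1 - \frac{\frac{1}{-144 + H} \left(A + H\right)}{2} = 1 - \frac{A + H}{2 \left(-144 + H\right)}$)
$V{\left(-164,516 \right)} + X{\left(-233 \right)} = \frac{-288 - 164 - 516}{2 \left(-144 - 164\right)} + 78 = \frac{-288 - 164 - 516}{2 \left(-308\right)} + 78 = \frac{1}{2} \left(- \frac{1}{308}\right) \left(-968\right) + 78 = \frac{11}{7} + 78 = \frac{557}{7}$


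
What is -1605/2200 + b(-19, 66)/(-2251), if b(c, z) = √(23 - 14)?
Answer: -723891/990440 ≈ -0.73088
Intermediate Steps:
b(c, z) = 3 (b(c, z) = √9 = 3)
-1605/2200 + b(-19, 66)/(-2251) = -1605/2200 + 3/(-2251) = -1605*1/2200 + 3*(-1/2251) = -321/440 - 3/2251 = -723891/990440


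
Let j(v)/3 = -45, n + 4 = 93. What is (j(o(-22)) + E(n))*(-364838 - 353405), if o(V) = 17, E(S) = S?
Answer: 33039178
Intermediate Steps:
n = 89 (n = -4 + 93 = 89)
j(v) = -135 (j(v) = 3*(-45) = -135)
(j(o(-22)) + E(n))*(-364838 - 353405) = (-135 + 89)*(-364838 - 353405) = -46*(-718243) = 33039178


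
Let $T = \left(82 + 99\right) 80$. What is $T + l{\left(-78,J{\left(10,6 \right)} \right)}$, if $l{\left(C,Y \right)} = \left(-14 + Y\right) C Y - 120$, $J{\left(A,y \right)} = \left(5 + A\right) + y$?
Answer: $2894$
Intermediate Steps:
$J{\left(A,y \right)} = 5 + A + y$
$l{\left(C,Y \right)} = -120 + C Y \left(-14 + Y\right)$ ($l{\left(C,Y \right)} = C \left(-14 + Y\right) Y - 120 = C Y \left(-14 + Y\right) - 120 = -120 + C Y \left(-14 + Y\right)$)
$T = 14480$ ($T = 181 \cdot 80 = 14480$)
$T + l{\left(-78,J{\left(10,6 \right)} \right)} = 14480 - \left(120 - 1092 \left(5 + 10 + 6\right) + 78 \left(5 + 10 + 6\right)^{2}\right) = 14480 - \left(120 - 22932 + 34398\right) = 14480 - 11586 = 2894$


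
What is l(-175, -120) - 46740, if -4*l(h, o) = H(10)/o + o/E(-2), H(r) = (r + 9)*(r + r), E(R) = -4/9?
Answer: -1123361/24 ≈ -46807.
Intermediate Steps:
E(R) = -4/9 (E(R) = -4*⅑ = -4/9)
H(r) = 2*r*(9 + r) (H(r) = (9 + r)*(2*r) = 2*r*(9 + r))
l(h, o) = -95/o + 9*o/16 (l(h, o) = -((2*10*(9 + 10))/o + o/(-4/9))/4 = -((2*10*19)/o + o*(-9/4))/4 = -(380/o - 9*o/4)/4 = -95/o + 9*o/16)
l(-175, -120) - 46740 = (-95/(-120) + (9/16)*(-120)) - 46740 = (-95*(-1/120) - 135/2) - 46740 = (19/24 - 135/2) - 46740 = -1601/24 - 46740 = -1123361/24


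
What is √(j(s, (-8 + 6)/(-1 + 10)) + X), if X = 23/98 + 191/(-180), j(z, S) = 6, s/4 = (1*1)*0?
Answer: √228155/210 ≈ 2.2746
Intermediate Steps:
s = 0 (s = 4*((1*1)*0) = 4*(1*0) = 4*0 = 0)
X = -7289/8820 (X = 23*(1/98) + 191*(-1/180) = 23/98 - 191/180 = -7289/8820 ≈ -0.82642)
√(j(s, (-8 + 6)/(-1 + 10)) + X) = √(6 - 7289/8820) = √(45631/8820) = √228155/210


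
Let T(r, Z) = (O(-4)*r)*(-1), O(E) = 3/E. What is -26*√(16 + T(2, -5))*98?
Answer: -1274*√70 ≈ -10659.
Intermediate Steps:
T(r, Z) = 3*r/4 (T(r, Z) = ((3/(-4))*r)*(-1) = ((3*(-¼))*r)*(-1) = -3*r/4*(-1) = 3*r/4)
-26*√(16 + T(2, -5))*98 = -26*√(16 + (¾)*2)*98 = -26*√(16 + 3/2)*98 = -13*√70*98 = -1274*√70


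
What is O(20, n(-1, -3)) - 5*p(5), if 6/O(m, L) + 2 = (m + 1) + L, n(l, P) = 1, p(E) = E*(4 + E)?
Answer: -2247/10 ≈ -224.70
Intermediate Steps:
O(m, L) = 6/(-1 + L + m) (O(m, L) = 6/(-2 + ((m + 1) + L)) = 6/(-2 + ((1 + m) + L)) = 6/(-2 + (1 + L + m)) = 6/(-1 + L + m))
O(20, n(-1, -3)) - 5*p(5) = 6/(-1 + 1 + 20) - 25*(4 + 5) = 6/20 - 25*9 = 6*(1/20) - 5*45 = 3/10 - 225 = -2247/10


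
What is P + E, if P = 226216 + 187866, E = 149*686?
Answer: 516296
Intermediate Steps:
E = 102214
P = 414082
P + E = 414082 + 102214 = 516296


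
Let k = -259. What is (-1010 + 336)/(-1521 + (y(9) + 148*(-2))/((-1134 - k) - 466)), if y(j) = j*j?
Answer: 451917/1019723 ≈ 0.44318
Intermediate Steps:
y(j) = j²
(-1010 + 336)/(-1521 + (y(9) + 148*(-2))/((-1134 - k) - 466)) = (-1010 + 336)/(-1521 + (9² + 148*(-2))/((-1134 - 1*(-259)) - 466)) = -674/(-1521 + (81 - 296)/((-1134 + 259) - 466)) = -674/(-1521 - 215/(-875 - 466)) = -674/(-1521 - 215/(-1341)) = -674/(-1521 - 215*(-1/1341)) = -674/(-1521 + 215/1341) = -674/(-2039446/1341) = -674*(-1341/2039446) = 451917/1019723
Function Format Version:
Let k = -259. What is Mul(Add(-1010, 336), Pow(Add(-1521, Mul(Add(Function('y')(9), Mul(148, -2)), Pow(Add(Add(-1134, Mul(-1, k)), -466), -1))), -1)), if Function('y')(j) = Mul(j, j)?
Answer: Rational(451917, 1019723) ≈ 0.44318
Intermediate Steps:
Function('y')(j) = Pow(j, 2)
Mul(Add(-1010, 336), Pow(Add(-1521, Mul(Add(Function('y')(9), Mul(148, -2)), Pow(Add(Add(-1134, Mul(-1, k)), -466), -1))), -1)) = Mul(Add(-1010, 336), Pow(Add(-1521, Mul(Add(Pow(9, 2), Mul(148, -2)), Pow(Add(Add(-1134, Mul(-1, -259)), -466), -1))), -1)) = Mul(-674, Pow(Add(-1521, Mul(Add(81, -296), Pow(Add(Add(-1134, 259), -466), -1))), -1)) = Mul(-674, Pow(Add(-1521, Mul(-215, Pow(Add(-875, -466), -1))), -1)) = Mul(-674, Pow(Add(-1521, Mul(-215, Pow(-1341, -1))), -1)) = Mul(-674, Pow(Add(-1521, Mul(-215, Rational(-1, 1341))), -1)) = Mul(-674, Pow(Add(-1521, Rational(215, 1341)), -1)) = Mul(-674, Pow(Rational(-2039446, 1341), -1)) = Mul(-674, Rational(-1341, 2039446)) = Rational(451917, 1019723)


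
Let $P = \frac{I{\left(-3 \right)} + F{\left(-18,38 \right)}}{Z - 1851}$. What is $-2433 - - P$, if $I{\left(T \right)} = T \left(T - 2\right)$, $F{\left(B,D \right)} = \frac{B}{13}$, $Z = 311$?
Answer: $- \frac{48708837}{20020} \approx -2433.0$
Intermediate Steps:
$F{\left(B,D \right)} = \frac{B}{13}$ ($F{\left(B,D \right)} = B \frac{1}{13} = \frac{B}{13}$)
$I{\left(T \right)} = T \left(-2 + T\right)$
$P = - \frac{177}{20020}$ ($P = \frac{- 3 \left(-2 - 3\right) + \frac{1}{13} \left(-18\right)}{311 - 1851} = \frac{\left(-3\right) \left(-5\right) - \frac{18}{13}}{-1540} = \left(15 - \frac{18}{13}\right) \left(- \frac{1}{1540}\right) = \frac{177}{13} \left(- \frac{1}{1540}\right) = - \frac{177}{20020} \approx -0.0088412$)
$-2433 - - P = -2433 - \left(-1\right) \left(- \frac{177}{20020}\right) = -2433 - \frac{177}{20020} = - \frac{48708837}{20020}$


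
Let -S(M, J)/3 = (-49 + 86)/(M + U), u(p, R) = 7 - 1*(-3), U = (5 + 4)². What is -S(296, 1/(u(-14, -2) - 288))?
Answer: 111/377 ≈ 0.29443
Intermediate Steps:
U = 81 (U = 9² = 81)
u(p, R) = 10 (u(p, R) = 7 + 3 = 10)
S(M, J) = -111/(81 + M) (S(M, J) = -3*(-49 + 86)/(M + 81) = -111/(81 + M))
-S(296, 1/(u(-14, -2) - 288)) = -(-111)/(81 + 296) = -(-111)/377 = -1*(-111/377) = 111/377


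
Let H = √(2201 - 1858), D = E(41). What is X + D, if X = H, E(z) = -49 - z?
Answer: -90 + 7*√7 ≈ -71.480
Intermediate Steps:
D = -90 (D = -49 - 1*41 = -49 - 41 = -90)
H = 7*√7 (H = √343 = 7*√7 ≈ 18.520)
X = 7*√7 ≈ 18.520
X + D = 7*√7 - 90 = -90 + 7*√7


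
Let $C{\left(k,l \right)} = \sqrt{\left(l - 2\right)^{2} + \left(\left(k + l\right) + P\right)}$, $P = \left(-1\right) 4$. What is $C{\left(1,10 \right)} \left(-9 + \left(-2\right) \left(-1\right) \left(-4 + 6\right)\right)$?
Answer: $- 5 \sqrt{71} \approx -42.131$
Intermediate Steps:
$P = -4$
$C{\left(k,l \right)} = \sqrt{-4 + k + l + \left(-2 + l\right)^{2}}$ ($C{\left(k,l \right)} = \sqrt{\left(l - 2\right)^{2} - \left(4 - k - l\right)} = \sqrt{\left(-2 + l\right)^{2} + \left(-4 + k + l\right)} = \sqrt{-4 + k + l + \left(-2 + l\right)^{2}}$)
$C{\left(1,10 \right)} \left(-9 + \left(-2\right) \left(-1\right) \left(-4 + 6\right)\right) = \sqrt{1 + 10^{2} - 30} \left(-9 + \left(-2\right) \left(-1\right) \left(-4 + 6\right)\right) = \sqrt{1 + 100 - 30} \left(-9 + 2 \cdot 2\right) = \sqrt{71} \left(-9 + 4\right) = \sqrt{71} \left(-5\right) = - 5 \sqrt{71}$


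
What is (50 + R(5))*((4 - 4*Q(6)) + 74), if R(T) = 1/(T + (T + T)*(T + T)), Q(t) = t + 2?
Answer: 241546/105 ≈ 2300.4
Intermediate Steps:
Q(t) = 2 + t
R(T) = 1/(T + 4*T**2) (R(T) = 1/(T + (2*T)*(2*T)) = 1/(T + 4*T**2))
(50 + R(5))*((4 - 4*Q(6)) + 74) = (50 + 1/(5*(1 + 4*5)))*((4 - 4*(2 + 6)) + 74) = (50 + 1/(5*(1 + 20)))*((4 - 4*8) + 74) = (50 + (1/5)/21)*((4 - 32) + 74) = (50 + (1/5)*(1/21))*(-28 + 74) = (50 + 1/105)*46 = (5251/105)*46 = 241546/105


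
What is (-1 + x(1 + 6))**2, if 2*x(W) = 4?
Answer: 1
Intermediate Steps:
x(W) = 2 (x(W) = (1/2)*4 = 2)
(-1 + x(1 + 6))**2 = (-1 + 2)**2 = 1**2 = 1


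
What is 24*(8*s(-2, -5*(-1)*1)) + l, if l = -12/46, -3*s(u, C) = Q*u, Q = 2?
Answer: 5882/23 ≈ 255.74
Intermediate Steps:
s(u, C) = -2*u/3
l = -6/23 (l = -12*1/46 = -6/23 ≈ -0.26087)
24*(8*s(-2, -5*(-1)*1)) + l = 24*(8*(-2/3*(-2))) - 6/23 = 24*(8*(4/3)) - 6/23 = 24*(32/3) - 6/23 = 256 - 6/23 = 5882/23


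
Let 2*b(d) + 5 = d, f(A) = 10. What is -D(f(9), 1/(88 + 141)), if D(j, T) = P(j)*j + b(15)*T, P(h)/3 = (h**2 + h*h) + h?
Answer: -1442705/229 ≈ -6300.0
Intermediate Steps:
P(h) = 3*h + 6*h**2 (P(h) = 3*((h**2 + h*h) + h) = 3*((h**2 + h**2) + h) = 3*(2*h**2 + h) = 3*(h + 2*h**2) = 3*h + 6*h**2)
b(d) = -5/2 + d/2
D(j, T) = 5*T + 3*j**2*(1 + 2*j) (D(j, T) = (3*j*(1 + 2*j))*j + (-5/2 + (1/2)*15)*T = 3*j**2*(1 + 2*j) + (-5/2 + 15/2)*T = 3*j**2*(1 + 2*j) + 5*T = 5*T + 3*j**2*(1 + 2*j))
-D(f(9), 1/(88 + 141)) = -(5/(88 + 141) + 10**2*(3 + 6*10)) = -(5/229 + 100*(3 + 60)) = -(5*(1/229) + 100*63) = -(5/229 + 6300) = -1*1442705/229 = -1442705/229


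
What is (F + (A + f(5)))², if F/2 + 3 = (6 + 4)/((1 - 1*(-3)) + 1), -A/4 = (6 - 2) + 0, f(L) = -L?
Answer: 529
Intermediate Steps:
A = -16 (A = -4*((6 - 2) + 0) = -4*(4 + 0) = -4*4 = -16)
F = -2 (F = -6 + 2*((6 + 4)/((1 - 1*(-3)) + 1)) = -6 + 2*(10/((1 + 3) + 1)) = -6 + 2*(10/(4 + 1)) = -6 + 2*(10/5) = -6 + 2*(10*(⅕)) = -6 + 2*2 = -6 + 4 = -2)
(F + (A + f(5)))² = (-2 + (-16 - 1*5))² = (-2 + (-16 - 5))² = (-2 - 21)² = (-23)² = 529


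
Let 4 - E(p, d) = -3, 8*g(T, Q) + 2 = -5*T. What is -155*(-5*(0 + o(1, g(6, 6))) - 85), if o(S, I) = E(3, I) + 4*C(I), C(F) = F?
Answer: 6200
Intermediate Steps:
g(T, Q) = -¼ - 5*T/8 (g(T, Q) = -¼ + (-5*T)/8 = -¼ - 5*T/8)
E(p, d) = 7 (E(p, d) = 4 - 1*(-3) = 4 + 3 = 7)
o(S, I) = 7 + 4*I
-155*(-5*(0 + o(1, g(6, 6))) - 85) = -155*(-5*(0 + (7 + 4*(-¼ - 5/8*6))) - 85) = -155*(-5*(0 + (7 + 4*(-¼ - 15/4))) - 85) = -155*(-5*(0 + (7 + 4*(-4))) - 85) = -155*(-5*(0 + (7 - 16)) - 85) = -155*(-5*(0 - 9) - 85) = -155*(-5*(-9) - 85) = -155*(45 - 85) = -155*(-40) = 6200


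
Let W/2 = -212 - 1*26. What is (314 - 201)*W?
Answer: -53788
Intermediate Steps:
W = -476 (W = 2*(-212 - 1*26) = 2*(-212 - 26) = 2*(-238) = -476)
(314 - 201)*W = (314 - 201)*(-476) = 113*(-476) = -53788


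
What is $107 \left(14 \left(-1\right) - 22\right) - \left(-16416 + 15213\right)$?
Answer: $-2649$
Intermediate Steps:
$107 \left(14 \left(-1\right) - 22\right) - \left(-16416 + 15213\right) = 107 \left(-14 - 22\right) - -1203 = 107 \left(-36\right) + 1203 = -3852 + 1203 = -2649$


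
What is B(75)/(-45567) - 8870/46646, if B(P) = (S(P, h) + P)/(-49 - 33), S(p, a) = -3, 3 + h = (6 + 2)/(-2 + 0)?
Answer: -11090811/58330823 ≈ -0.19014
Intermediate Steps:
h = -7 (h = -3 + (6 + 2)/(-2 + 0) = -3 + 8/(-2) = -3 + 8*(-½) = -3 - 4 = -7)
B(P) = 3/82 - P/82 (B(P) = (-3 + P)/(-49 - 33) = (-3 + P)/(-82) = (-3 + P)*(-1/82) = 3/82 - P/82)
B(75)/(-45567) - 8870/46646 = (3/82 - 1/82*75)/(-45567) - 8870/46646 = (3/82 - 75/82)*(-1/45567) - 8870*1/46646 = -36/41*(-1/45567) - 4435/23323 = 4/207583 - 4435/23323 = -11090811/58330823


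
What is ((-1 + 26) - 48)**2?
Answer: 529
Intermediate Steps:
((-1 + 26) - 48)**2 = (25 - 48)**2 = (-23)**2 = 529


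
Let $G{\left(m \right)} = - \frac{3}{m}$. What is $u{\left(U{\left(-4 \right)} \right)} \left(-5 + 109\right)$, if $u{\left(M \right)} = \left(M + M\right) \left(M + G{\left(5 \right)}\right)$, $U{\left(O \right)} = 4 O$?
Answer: $\frac{276224}{5} \approx 55245.0$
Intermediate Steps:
$u{\left(M \right)} = 2 M \left(- \frac{3}{5} + M\right)$ ($u{\left(M \right)} = \left(M + M\right) \left(M - \frac{3}{5}\right) = 2 M \left(M - \frac{3}{5}\right) = 2 M \left(- \frac{3}{5} + M\right)$)
$u{\left(U{\left(-4 \right)} \right)} \left(-5 + 109\right) = \frac{2 \cdot 4 \left(-4\right) \left(-3 + 5 \cdot 4 \left(-4\right)\right)}{5} \left(-5 + 109\right) = \frac{2}{5} \left(-16\right) \left(-3 + 5 \left(-16\right)\right) 104 = \frac{2}{5} \left(-16\right) \left(-3 - 80\right) 104 = \frac{2}{5} \left(-16\right) \left(-83\right) 104 = \frac{2656}{5} \cdot 104 = \frac{276224}{5}$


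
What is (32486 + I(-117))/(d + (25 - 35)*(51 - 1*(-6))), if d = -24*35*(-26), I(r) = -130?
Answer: 16178/10635 ≈ 1.5212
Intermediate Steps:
d = 21840 (d = -840*(-26) = 21840)
(32486 + I(-117))/(d + (25 - 35)*(51 - 1*(-6))) = (32486 - 130)/(21840 + (25 - 35)*(51 - 1*(-6))) = 32356/(21840 - 10*(51 + 6)) = 32356/(21840 - 10*57) = 32356/(21840 - 570) = 32356/21270 = 32356*(1/21270) = 16178/10635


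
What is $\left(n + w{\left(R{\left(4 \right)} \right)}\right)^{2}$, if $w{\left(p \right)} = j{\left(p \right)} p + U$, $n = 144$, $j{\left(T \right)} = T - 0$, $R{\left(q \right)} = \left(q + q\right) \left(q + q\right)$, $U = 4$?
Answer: $18011536$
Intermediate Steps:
$R{\left(q \right)} = 4 q^{2}$ ($R{\left(q \right)} = 2 q 2 q = 4 q^{2}$)
$j{\left(T \right)} = T$ ($j{\left(T \right)} = T + 0 = T$)
$w{\left(p \right)} = 4 + p^{2}$ ($w{\left(p \right)} = p p + 4 = p^{2} + 4 = 4 + p^{2}$)
$\left(n + w{\left(R{\left(4 \right)} \right)}\right)^{2} = \left(144 + \left(4 + \left(4 \cdot 4^{2}\right)^{2}\right)\right)^{2} = \left(144 + \left(4 + \left(4 \cdot 16\right)^{2}\right)\right)^{2} = \left(144 + \left(4 + 64^{2}\right)\right)^{2} = \left(144 + \left(4 + 4096\right)\right)^{2} = \left(144 + 4100\right)^{2} = 4244^{2} = 18011536$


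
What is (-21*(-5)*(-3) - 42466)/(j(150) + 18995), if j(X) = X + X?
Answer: -42781/19295 ≈ -2.2172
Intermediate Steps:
j(X) = 2*X
(-21*(-5)*(-3) - 42466)/(j(150) + 18995) = (-21*(-5)*(-3) - 42466)/(2*150 + 18995) = (105*(-3) - 42466)/(300 + 18995) = (-315 - 42466)/19295 = -42781*1/19295 = -42781/19295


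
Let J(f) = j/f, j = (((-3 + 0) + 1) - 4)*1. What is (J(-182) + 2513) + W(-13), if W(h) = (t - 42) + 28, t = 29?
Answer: 230051/91 ≈ 2528.0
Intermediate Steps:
j = -6 (j = ((-3 + 1) - 4)*1 = (-2 - 4)*1 = -6*1 = -6)
J(f) = -6/f
W(h) = 15 (W(h) = (29 - 42) + 28 = -13 + 28 = 15)
(J(-182) + 2513) + W(-13) = (-6/(-182) + 2513) + 15 = (-6*(-1/182) + 2513) + 15 = (3/91 + 2513) + 15 = 228686/91 + 15 = 230051/91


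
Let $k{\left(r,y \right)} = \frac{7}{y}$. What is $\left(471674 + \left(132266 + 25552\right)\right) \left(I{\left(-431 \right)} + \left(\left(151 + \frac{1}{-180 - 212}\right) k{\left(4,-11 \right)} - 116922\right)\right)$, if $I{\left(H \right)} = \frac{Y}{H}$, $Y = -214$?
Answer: $- \frac{444474326741887}{6034} \approx -7.3662 \cdot 10^{10}$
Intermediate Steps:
$I{\left(H \right)} = - \frac{214}{H}$
$\left(471674 + \left(132266 + 25552\right)\right) \left(I{\left(-431 \right)} + \left(\left(151 + \frac{1}{-180 - 212}\right) k{\left(4,-11 \right)} - 116922\right)\right) = \left(471674 + \left(132266 + 25552\right)\right) \left(- \frac{214}{-431} - \left(116922 - \left(151 + \frac{1}{-180 - 212}\right) \frac{7}{-11}\right)\right) = \left(471674 + 157818\right) \left(\left(-214\right) \left(- \frac{1}{431}\right) - \left(116922 - \left(151 + \frac{1}{-392}\right) 7 \left(- \frac{1}{11}\right)\right)\right) = 629492 \left(\frac{214}{431} - \left(116922 - \left(151 - \frac{1}{392}\right) \left(- \frac{7}{11}\right)\right)\right) = 629492 \left(\frac{214}{431} + \left(\frac{59191}{392} \left(- \frac{7}{11}\right) - 116922\right)\right) = 629492 \left(\frac{214}{431} - \frac{6553013}{56}\right) = 629492 \left(- \frac{2824336619}{24136}\right) = - \frac{444474326741887}{6034}$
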